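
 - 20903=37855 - 58758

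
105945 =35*3027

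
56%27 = 2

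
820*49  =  40180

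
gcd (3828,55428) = 12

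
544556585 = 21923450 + 522633135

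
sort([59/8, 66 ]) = [ 59/8,66 ] 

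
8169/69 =2723/23 = 118.39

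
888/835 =1 + 53/835 = 1.06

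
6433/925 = 6433/925 = 6.95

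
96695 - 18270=78425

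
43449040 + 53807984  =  97257024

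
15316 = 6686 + 8630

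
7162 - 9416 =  - 2254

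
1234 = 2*617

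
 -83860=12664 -96524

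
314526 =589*534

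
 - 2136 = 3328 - 5464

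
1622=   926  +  696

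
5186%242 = 104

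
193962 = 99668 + 94294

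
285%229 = 56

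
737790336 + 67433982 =805224318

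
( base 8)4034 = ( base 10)2076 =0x81C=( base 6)13340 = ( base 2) 100000011100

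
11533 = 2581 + 8952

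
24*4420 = 106080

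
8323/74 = 8323/74 = 112.47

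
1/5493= 1/5493 =0.00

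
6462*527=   3405474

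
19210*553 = 10623130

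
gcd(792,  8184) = 264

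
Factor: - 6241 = - 79^2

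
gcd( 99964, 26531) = 1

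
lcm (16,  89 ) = 1424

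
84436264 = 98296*859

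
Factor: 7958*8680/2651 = 2^4*5^1*7^1*11^ (-1)*23^1*31^1*173^1*241^(  -  1) = 69075440/2651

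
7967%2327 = 986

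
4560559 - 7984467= - 3423908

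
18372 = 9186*2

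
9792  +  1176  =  10968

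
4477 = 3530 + 947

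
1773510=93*19070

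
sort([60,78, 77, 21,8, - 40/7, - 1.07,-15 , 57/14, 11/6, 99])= [ - 15,- 40/7 ,- 1.07 , 11/6, 57/14,8,21 , 60, 77 , 78, 99] 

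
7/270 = 7/270 = 0.03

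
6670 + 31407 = 38077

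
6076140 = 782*7770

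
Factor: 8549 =83^1 * 103^1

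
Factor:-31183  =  -31183^1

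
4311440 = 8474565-4163125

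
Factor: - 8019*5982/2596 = - 2^( - 1 ) * 3^7 * 59^ ( - 1)*997^1 = - 2180439/118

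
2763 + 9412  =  12175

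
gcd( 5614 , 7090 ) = 2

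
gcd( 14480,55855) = 5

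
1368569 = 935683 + 432886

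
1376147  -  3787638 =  - 2411491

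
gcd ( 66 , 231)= 33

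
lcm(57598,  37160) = 1151960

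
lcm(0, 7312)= 0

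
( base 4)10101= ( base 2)100010001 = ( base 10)273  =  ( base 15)133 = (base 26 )AD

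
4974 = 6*829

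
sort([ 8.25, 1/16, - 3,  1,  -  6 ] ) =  [ - 6,  -  3, 1/16,  1,8.25 ]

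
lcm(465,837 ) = 4185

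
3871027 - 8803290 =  - 4932263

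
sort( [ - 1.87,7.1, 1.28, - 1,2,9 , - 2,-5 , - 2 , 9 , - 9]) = [  -  9, - 5, - 2,- 2, - 1.87 , - 1, 1.28, 2,7.1 , 9,9] 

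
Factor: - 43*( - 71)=43^1*71^1 = 3053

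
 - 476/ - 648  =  119/162 = 0.73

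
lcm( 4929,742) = 69006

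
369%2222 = 369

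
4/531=4/531 = 0.01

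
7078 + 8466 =15544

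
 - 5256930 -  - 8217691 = 2960761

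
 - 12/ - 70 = 6/35 = 0.17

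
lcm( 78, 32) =1248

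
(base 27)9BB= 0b1101011010101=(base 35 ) 5l9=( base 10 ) 6869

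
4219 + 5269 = 9488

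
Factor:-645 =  - 3^1*5^1 * 43^1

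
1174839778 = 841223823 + 333615955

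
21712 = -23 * (-944) 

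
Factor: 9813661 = 11^1*13^2*5279^1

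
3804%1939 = 1865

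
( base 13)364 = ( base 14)301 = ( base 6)2421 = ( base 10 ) 589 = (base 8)1115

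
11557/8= 1444 + 5/8 =1444.62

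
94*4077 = 383238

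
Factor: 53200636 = 2^2*13300159^1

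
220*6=1320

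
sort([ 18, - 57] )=[  -  57, 18]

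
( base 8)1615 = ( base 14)48D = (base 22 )1j7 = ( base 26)18p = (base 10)909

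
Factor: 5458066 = 2^1*109^1*25037^1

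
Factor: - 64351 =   -  7^1*29^1*317^1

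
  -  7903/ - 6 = 1317 + 1/6 = 1317.17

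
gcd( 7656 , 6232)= 8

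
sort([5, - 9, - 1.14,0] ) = [-9, - 1.14, 0,5]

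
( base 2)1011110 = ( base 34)2Q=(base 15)64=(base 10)94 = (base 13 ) 73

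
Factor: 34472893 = 7^1*13^1*378823^1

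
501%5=1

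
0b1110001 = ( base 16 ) 71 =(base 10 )113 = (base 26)49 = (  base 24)4h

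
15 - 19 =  - 4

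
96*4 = 384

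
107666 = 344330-236664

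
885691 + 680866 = 1566557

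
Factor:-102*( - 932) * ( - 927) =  - 2^3*3^3*  17^1 * 103^1*233^1 = -  88124328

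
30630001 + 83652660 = 114282661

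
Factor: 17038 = 2^1 * 7^1*1217^1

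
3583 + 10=3593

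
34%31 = 3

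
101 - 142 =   -  41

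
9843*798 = 7854714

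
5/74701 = 5/74701 = 0.00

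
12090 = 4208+7882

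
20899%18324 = 2575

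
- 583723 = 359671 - 943394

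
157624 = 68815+88809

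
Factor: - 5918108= -2^2*7^1*17^1 * 12433^1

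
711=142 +569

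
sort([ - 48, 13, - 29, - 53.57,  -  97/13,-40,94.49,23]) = [ - 53.57, - 48, - 40, - 29, - 97/13, 13,23, 94.49 ] 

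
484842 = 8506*57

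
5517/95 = 58 + 7/95 =58.07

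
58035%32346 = 25689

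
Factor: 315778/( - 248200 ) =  - 2^( - 2 )* 5^( - 2)*17^( - 1)*73^ (  -  1)*157889^1 = - 157889/124100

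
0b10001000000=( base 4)101000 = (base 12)768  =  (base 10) 1088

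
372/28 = 93/7 = 13.29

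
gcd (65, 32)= 1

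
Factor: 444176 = 2^4 * 17^1*23^1*71^1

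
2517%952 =613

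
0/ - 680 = 0/1 = - 0.00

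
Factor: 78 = 2^1* 3^1 * 13^1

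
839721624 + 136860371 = 976581995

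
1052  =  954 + 98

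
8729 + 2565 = 11294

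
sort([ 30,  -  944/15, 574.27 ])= [ - 944/15,30, 574.27]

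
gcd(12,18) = 6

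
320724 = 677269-356545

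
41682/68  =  20841/34=   612.97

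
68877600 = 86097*800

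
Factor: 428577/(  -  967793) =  - 3^1*17^(-1 ) * 373^1 * 383^1 *56929^(-1 ) 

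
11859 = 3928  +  7931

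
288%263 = 25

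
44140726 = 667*66178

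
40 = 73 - 33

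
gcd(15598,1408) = 22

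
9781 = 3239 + 6542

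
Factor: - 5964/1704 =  - 2^( - 1 )*7^1 = - 7/2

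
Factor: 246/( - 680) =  - 2^( - 2 ) *3^1*5^(- 1)*17^(  -  1)*41^1 = - 123/340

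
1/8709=1/8709 = 0.00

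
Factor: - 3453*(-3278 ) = 2^1 * 3^1 * 11^1*  149^1 * 1151^1 = 11318934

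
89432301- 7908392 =81523909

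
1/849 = 1/849 = 0.00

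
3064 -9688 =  - 6624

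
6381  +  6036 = 12417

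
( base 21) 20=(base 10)42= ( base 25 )1H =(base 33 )19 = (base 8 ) 52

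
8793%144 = 9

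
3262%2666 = 596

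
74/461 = 74/461 = 0.16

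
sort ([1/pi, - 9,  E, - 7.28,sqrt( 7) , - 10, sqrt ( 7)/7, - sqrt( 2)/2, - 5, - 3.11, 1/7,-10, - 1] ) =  [ -10,-10,-9, - 7.28, - 5 , - 3.11, - 1,-sqrt (2 ) /2,1/7,1/pi,  sqrt(7) /7, sqrt( 7),E ]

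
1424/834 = 1  +  295/417 = 1.71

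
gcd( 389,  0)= 389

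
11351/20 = 11351/20=567.55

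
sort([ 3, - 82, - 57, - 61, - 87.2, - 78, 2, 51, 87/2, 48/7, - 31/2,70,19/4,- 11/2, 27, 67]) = [ - 87.2, - 82,-78, - 61, - 57 , - 31/2, - 11/2,2,3,19/4, 48/7 , 27,87/2, 51, 67, 70]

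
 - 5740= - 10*574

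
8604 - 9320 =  - 716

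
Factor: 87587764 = 2^2 *11^1*239^1*8329^1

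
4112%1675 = 762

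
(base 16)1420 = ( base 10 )5152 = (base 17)10E1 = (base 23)9h0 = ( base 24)8mg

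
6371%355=336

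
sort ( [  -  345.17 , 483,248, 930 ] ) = [-345.17, 248, 483 , 930] 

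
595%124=99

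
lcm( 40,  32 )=160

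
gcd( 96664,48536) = 8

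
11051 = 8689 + 2362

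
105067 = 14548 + 90519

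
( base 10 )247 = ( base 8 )367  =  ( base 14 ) 139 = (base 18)dd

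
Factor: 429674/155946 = 653/237 = 3^( - 1 )*79^(  -  1)*653^1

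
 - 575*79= - 45425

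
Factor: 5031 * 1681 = 8457111 =3^2 *13^1 * 41^2*43^1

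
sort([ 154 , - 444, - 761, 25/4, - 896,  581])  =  [ - 896, - 761,- 444,25/4,154, 581]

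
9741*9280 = 90396480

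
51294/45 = 1139 +13/15 = 1139.87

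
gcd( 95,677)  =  1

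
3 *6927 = 20781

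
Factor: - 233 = - 233^1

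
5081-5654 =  - 573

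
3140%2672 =468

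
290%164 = 126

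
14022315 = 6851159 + 7171156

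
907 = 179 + 728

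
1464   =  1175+289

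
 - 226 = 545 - 771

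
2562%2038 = 524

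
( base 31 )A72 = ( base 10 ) 9829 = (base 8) 23145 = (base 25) fi4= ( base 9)14431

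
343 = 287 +56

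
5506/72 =76+17/36 = 76.47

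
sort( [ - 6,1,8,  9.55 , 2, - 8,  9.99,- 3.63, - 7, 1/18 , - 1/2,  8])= [ - 8, - 7, - 6 , - 3.63, - 1/2,1/18 , 1,2 , 8,8, 9.55,9.99]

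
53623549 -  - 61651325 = 115274874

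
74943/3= 24981= 24981.00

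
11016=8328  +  2688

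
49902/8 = 24951/4=6237.75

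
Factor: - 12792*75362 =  - 964030704 = -  2^4*3^1*7^2*13^1*41^1*769^1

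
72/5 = 14 + 2/5= 14.40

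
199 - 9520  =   - 9321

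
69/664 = 69/664 = 0.10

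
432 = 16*27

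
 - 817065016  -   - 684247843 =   -  132817173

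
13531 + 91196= 104727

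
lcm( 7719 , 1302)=108066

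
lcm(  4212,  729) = 37908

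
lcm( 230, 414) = 2070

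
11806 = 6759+5047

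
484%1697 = 484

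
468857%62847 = 28928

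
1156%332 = 160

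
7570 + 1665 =9235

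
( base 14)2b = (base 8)47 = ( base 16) 27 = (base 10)39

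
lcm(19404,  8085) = 97020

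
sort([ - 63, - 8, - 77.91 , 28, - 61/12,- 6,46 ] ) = [ - 77.91, - 63,  -  8, - 6, - 61/12,  28, 46]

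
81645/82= 995 + 55/82= 995.67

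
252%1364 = 252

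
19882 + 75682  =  95564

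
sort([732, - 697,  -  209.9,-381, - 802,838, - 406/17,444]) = [-802, - 697, - 381, - 209.9,-406/17,444, 732,838 ]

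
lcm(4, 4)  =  4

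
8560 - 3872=4688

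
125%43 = 39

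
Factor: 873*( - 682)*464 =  - 2^5*3^2*11^1*29^1 *31^1*97^1=-  276259104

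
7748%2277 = 917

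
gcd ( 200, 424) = 8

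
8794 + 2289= 11083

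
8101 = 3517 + 4584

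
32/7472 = 2/467= 0.00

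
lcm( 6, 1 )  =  6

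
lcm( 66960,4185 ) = 66960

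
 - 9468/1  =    -  9468= -9468.00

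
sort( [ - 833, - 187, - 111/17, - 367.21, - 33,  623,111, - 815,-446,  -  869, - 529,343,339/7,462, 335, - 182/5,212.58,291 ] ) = [  -  869, - 833,-815, - 529, - 446,- 367.21,  -  187, - 182/5, - 33, - 111/17,339/7 , 111, 212.58,291, 335,343 , 462,623 ] 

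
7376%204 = 32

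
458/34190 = 229/17095 = 0.01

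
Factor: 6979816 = 2^3*872477^1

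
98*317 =31066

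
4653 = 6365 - 1712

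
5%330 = 5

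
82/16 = 5 + 1/8 = 5.12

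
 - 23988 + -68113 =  - 92101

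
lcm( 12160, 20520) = 328320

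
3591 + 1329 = 4920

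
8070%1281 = 384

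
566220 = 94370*6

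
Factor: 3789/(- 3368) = -2^(  -  3 ) * 3^2 = -  9/8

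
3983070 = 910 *4377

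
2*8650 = 17300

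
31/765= 31/765=0.04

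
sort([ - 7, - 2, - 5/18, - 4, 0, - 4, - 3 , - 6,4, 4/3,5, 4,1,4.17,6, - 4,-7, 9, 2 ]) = [ - 7, - 7, - 6, - 4, - 4,  -  4, - 3, - 2,-5/18, 0,1, 4/3, 2, 4, 4,  4.17,5,6,9]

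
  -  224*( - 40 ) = 8960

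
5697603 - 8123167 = - 2425564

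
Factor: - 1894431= - 3^1*7^1 * 11^1 * 59^1*139^1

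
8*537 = 4296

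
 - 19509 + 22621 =3112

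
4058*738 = 2994804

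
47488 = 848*56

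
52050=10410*5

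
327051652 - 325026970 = 2024682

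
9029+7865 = 16894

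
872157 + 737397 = 1609554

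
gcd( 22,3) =1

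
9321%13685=9321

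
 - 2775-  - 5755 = 2980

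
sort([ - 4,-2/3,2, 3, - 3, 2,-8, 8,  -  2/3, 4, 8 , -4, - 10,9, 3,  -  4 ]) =[ - 10, - 8, - 4, - 4, - 4,-3, - 2/3,  -  2/3 , 2,2, 3, 3,  4,8, 8,  9 ]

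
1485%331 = 161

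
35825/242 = 148 + 9/242 = 148.04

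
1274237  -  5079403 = -3805166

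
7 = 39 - 32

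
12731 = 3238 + 9493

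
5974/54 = 2987/27=110.63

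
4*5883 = 23532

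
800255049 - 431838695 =368416354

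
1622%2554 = 1622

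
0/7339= 0 = 0.00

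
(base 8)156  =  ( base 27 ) 42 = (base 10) 110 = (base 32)3E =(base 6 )302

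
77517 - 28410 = 49107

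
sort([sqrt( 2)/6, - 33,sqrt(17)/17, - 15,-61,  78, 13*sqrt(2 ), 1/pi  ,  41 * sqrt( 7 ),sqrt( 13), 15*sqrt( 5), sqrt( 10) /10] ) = [ - 61 , - 33, - 15 , sqrt(2) /6, sqrt( 17 ) /17,  sqrt( 10 )/10,1/pi,sqrt(13),13*sqrt (2), 15*sqrt(5 ), 78,41 * sqrt (7 )]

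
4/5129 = 4/5129 = 0.00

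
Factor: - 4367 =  - 11^1*397^1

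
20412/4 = 5103 = 5103.00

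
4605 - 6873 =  - 2268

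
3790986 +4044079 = 7835065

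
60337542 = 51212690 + 9124852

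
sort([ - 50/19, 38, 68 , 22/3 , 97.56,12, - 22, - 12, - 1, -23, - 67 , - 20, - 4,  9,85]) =[- 67, - 23, - 22, - 20, - 12, - 4, - 50/19, - 1,22/3,  9 , 12,38,68, 85, 97.56] 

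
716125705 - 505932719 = 210192986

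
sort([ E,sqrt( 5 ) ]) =[ sqrt (5),  E]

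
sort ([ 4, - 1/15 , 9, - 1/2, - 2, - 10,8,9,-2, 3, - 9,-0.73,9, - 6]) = [-10,  -  9, - 6,  -  2, - 2,  -  0.73, - 1/2, - 1/15, 3,4 , 8,9,9, 9 ]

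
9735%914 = 595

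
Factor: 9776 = 2^4*13^1*47^1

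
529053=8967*59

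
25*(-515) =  - 12875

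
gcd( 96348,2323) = 1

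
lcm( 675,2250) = 6750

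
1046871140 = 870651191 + 176219949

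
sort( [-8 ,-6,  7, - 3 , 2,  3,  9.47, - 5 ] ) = [ - 8, - 6, - 5, - 3,2 , 3,7, 9.47]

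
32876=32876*1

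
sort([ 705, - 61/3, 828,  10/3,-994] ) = [-994, - 61/3,10/3, 705, 828]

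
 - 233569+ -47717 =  - 281286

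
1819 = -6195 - - 8014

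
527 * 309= 162843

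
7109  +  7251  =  14360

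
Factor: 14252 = 2^2 * 7^1*509^1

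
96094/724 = 48047/362  =  132.73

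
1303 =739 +564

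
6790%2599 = 1592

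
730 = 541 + 189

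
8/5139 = 8/5139 = 0.00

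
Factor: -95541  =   - 3^1*31847^1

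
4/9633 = 4/9633=0.00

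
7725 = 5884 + 1841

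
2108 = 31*68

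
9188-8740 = 448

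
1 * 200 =200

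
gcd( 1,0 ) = 1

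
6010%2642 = 726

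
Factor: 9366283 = 9366283^1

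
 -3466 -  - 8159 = 4693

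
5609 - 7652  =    -  2043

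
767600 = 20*38380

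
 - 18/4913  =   - 18/4913 = - 0.00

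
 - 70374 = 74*(-951 ) 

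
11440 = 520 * 22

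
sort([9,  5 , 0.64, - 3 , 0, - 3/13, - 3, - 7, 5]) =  [-7 , - 3, - 3, - 3/13,0,0.64, 5 , 5, 9]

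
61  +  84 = 145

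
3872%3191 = 681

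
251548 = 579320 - 327772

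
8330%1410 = 1280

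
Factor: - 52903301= - 11^1*719^1*6689^1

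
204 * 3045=621180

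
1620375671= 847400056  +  772975615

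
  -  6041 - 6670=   -  12711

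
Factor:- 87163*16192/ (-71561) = 2^6*7^( - 1 )*11^1*23^1*101^1*863^1*10223^ (-1 )  =  1411343296/71561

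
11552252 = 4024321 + 7527931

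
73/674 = 73/674 = 0.11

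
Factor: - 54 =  - 2^1 * 3^3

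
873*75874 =66238002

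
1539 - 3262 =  - 1723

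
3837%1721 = 395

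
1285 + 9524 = 10809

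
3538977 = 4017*881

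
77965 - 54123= 23842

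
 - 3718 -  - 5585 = 1867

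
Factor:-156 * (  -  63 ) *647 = 2^2 * 3^3*7^1 *13^1*647^1  =  6358716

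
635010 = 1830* 347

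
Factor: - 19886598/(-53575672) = 9943299/26787836 = 2^( - 2 )  *  3^2*1104811^1 * 6696959^( - 1)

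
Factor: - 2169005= - 5^1*461^1*941^1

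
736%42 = 22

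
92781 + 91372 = 184153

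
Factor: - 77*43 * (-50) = 165550 = 2^1*5^2*7^1*11^1*43^1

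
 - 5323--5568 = 245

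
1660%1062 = 598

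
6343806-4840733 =1503073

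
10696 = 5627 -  - 5069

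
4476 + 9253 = 13729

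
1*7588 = 7588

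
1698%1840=1698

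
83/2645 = 83/2645=0.03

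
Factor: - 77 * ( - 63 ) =3^2*7^2*11^1 = 4851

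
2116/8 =264+1/2 =264.50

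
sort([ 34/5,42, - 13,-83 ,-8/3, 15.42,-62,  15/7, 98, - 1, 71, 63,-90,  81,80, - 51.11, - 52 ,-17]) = [ - 90, - 83, - 62, - 52, - 51.11, - 17, - 13, - 8/3, -1,15/7,34/5,15.42, 42,63, 71, 80, 81,  98 ] 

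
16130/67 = 240 + 50/67   =  240.75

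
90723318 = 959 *94602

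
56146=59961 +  - 3815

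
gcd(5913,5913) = 5913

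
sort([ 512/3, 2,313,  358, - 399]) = [ - 399, 2,512/3, 313, 358]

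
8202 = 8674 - 472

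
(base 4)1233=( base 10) 111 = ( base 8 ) 157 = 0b1101111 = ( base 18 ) 63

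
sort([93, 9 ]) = [9, 93 ]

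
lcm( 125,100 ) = 500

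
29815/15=5963/3 = 1987.67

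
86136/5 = 86136/5 =17227.20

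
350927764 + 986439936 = 1337367700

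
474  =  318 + 156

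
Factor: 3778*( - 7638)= - 28856364 = - 2^2 * 3^1*19^1* 67^1*1889^1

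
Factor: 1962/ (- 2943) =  - 2^1 *3^ (  -  1 ) = -2/3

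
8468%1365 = 278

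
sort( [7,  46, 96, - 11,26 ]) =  [ - 11, 7, 26 , 46,  96 ]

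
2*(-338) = - 676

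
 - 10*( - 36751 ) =367510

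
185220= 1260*147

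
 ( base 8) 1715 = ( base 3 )1100001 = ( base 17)364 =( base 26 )1bb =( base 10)973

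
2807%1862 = 945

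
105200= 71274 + 33926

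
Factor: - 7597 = -71^1*107^1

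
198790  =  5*39758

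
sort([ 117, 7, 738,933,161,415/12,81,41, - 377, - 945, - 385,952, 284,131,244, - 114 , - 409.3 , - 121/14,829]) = [ - 945 , - 409.3,-385, - 377, - 114,-121/14,7,415/12,41,81,117, 131,161,244, 284, 738, 829,933,952]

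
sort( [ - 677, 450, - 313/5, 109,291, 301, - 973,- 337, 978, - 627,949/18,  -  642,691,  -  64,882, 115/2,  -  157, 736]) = [  -  973, - 677 , - 642, - 627, - 337 , - 157, - 64, - 313/5, 949/18, 115/2, 109, 291, 301, 450, 691, 736, 882, 978 ]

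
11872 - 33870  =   - 21998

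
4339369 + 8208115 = 12547484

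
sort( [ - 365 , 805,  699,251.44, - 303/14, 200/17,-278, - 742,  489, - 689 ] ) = [ - 742 , - 689,-365, - 278,-303/14,  200/17, 251.44,489,  699, 805] 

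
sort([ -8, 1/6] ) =[-8, 1/6] 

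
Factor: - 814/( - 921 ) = 2^1*3^(- 1)*11^1*37^1*307^( - 1) 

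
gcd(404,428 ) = 4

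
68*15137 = 1029316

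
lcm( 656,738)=5904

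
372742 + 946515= 1319257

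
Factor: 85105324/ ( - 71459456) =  - 2^(-5) * 19^( - 1) * 29383^( - 1 )*21276331^1 = - 21276331/17864864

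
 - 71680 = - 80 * 896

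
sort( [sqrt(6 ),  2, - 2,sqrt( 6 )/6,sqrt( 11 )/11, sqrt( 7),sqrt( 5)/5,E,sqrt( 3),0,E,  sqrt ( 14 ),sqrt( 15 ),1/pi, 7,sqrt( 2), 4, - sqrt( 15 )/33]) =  [ - 2, - sqrt( 15 )/33, 0, sqrt( 11 ) /11, 1/pi,sqrt( 6 )/6,sqrt( 5) /5, sqrt( 2), sqrt( 3) , 2,sqrt(6 ),sqrt ( 7 ), E, E, sqrt( 14 ),sqrt( 15 ),4,7] 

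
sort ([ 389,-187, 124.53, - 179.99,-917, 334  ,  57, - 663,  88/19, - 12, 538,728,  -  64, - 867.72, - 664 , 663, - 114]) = [ - 917, - 867.72, - 664, - 663 , - 187 , - 179.99 , - 114, - 64, - 12,88/19, 57, 124.53,334 , 389 , 538,663, 728 ] 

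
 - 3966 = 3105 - 7071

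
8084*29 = 234436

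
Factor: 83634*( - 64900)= - 2^3*3^1 * 5^2*11^1 * 53^1*59^1*263^1  =  - 5427846600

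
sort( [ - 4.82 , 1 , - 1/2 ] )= [ - 4.82, - 1/2,1]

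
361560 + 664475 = 1026035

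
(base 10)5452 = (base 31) 5KR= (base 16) 154c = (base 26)81i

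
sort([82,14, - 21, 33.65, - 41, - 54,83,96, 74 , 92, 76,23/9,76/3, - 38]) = [ - 54,  -  41 ,-38,  -  21,23/9, 14, 76/3,33.65, 74,  76,82,83, 92,96]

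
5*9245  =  46225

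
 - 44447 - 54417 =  - 98864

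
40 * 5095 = 203800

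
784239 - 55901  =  728338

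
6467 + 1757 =8224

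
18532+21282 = 39814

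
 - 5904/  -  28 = 1476/7 = 210.86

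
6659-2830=3829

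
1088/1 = 1088 = 1088.00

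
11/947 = 11/947 = 0.01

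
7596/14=542 + 4/7 = 542.57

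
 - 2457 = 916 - 3373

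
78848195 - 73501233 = 5346962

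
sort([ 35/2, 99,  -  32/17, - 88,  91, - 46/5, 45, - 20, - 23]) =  [  -  88 , - 23,-20, - 46/5,  -  32/17,35/2,45 , 91,99 ]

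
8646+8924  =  17570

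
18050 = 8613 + 9437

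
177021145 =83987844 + 93033301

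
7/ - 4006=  - 7/4006 = - 0.00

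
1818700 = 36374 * 50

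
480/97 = 4 + 92/97 = 4.95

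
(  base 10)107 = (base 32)3b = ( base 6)255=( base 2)1101011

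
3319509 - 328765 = 2990744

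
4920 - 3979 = 941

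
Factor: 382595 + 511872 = 7^1*127781^1 = 894467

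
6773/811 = 8 + 285/811 = 8.35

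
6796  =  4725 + 2071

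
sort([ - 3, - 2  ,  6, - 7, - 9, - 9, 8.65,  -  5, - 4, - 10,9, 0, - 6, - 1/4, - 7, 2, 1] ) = [-10,-9, - 9,-7, - 7, - 6, - 5,-4, - 3, - 2,-1/4,  0,1,  2,6,8.65 , 9] 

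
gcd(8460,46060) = 940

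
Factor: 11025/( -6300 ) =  - 7/4 = -2^( - 2 )*7^1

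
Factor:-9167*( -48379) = 443490293=89^1*101^1*103^1*479^1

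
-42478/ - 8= 21239/4 = 5309.75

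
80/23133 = 80/23133 = 0.00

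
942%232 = 14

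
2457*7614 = 18707598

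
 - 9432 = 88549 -97981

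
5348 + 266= 5614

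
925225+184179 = 1109404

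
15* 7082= 106230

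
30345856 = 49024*619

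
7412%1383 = 497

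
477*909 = 433593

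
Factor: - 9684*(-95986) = 929528424 =2^3*3^2*11^1*269^1*4363^1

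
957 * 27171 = 26002647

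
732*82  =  60024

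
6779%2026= 701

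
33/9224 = 33/9224 = 0.00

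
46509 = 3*15503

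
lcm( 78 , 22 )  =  858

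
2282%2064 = 218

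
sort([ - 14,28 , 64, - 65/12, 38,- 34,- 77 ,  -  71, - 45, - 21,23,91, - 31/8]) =[ - 77, - 71, - 45,- 34, - 21, - 14, - 65/12, - 31/8,23,28,38, 64,91] 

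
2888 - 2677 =211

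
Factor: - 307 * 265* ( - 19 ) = 1545745 = 5^1 * 19^1 * 53^1*307^1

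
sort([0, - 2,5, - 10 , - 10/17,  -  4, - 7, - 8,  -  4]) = [ - 10, - 8,-7,- 4, - 4, - 2, - 10/17 , 0, 5]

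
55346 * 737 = 40790002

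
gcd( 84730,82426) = 2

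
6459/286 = 22+167/286 = 22.58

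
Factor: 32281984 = 2^7*7^2*5147^1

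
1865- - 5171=7036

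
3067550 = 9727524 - 6659974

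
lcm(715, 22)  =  1430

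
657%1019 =657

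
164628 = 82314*2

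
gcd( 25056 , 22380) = 12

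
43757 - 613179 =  - 569422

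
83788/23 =83788/23 = 3642.96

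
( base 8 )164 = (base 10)116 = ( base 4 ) 1310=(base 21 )5B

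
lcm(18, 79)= 1422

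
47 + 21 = 68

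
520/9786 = 260/4893 = 0.05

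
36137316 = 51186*706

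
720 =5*144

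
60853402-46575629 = 14277773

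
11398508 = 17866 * 638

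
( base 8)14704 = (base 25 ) adl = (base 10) 6596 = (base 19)i53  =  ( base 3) 100001022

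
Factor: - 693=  - 3^2*7^1*11^1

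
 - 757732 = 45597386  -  46355118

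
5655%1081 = 250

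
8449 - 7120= 1329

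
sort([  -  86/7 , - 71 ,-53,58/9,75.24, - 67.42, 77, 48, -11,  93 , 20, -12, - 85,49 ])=[ - 85,-71, - 67.42, - 53, - 86/7, - 12,-11,58/9, 20,  48,49,  75.24,77, 93 ]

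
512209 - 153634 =358575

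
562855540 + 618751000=1181606540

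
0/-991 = 0/1=- 0.00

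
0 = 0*3626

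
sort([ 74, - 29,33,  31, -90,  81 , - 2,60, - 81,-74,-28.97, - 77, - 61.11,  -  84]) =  [ - 90, - 84, - 81, - 77, - 74, - 61.11, - 29 , - 28.97, - 2, 31,33,60,74,81] 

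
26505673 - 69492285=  - 42986612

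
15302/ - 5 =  - 3061+3/5=- 3060.40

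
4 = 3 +1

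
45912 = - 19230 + 65142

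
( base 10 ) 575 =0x23f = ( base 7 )1451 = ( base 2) 1000111111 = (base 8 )1077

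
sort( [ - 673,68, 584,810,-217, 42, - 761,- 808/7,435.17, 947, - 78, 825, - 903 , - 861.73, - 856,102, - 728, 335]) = [ - 903, - 861.73, - 856, - 761, - 728, - 673, - 217, - 808/7, - 78, 42, 68,102, 335 , 435.17,584,810 , 825, 947]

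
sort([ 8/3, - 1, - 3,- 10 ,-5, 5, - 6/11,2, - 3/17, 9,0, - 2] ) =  [- 10, - 5,-3,  -  2, - 1, - 6/11, - 3/17, 0, 2,8/3,5,9]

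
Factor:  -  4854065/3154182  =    -  2^(  -  1 )*3^( - 1 )*5^1*525697^( - 1 ) * 970813^1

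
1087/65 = 1087/65 = 16.72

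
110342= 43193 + 67149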